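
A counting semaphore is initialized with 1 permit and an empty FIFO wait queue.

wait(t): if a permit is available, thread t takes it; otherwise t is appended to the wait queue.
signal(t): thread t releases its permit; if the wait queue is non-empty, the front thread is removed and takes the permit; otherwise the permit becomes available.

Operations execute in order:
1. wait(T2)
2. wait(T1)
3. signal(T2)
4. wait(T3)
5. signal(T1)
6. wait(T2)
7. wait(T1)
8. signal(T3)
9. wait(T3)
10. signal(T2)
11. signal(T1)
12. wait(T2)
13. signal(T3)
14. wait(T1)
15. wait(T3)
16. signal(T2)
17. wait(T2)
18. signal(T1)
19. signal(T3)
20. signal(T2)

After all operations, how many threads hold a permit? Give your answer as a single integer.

Answer: 0

Derivation:
Step 1: wait(T2) -> count=0 queue=[] holders={T2}
Step 2: wait(T1) -> count=0 queue=[T1] holders={T2}
Step 3: signal(T2) -> count=0 queue=[] holders={T1}
Step 4: wait(T3) -> count=0 queue=[T3] holders={T1}
Step 5: signal(T1) -> count=0 queue=[] holders={T3}
Step 6: wait(T2) -> count=0 queue=[T2] holders={T3}
Step 7: wait(T1) -> count=0 queue=[T2,T1] holders={T3}
Step 8: signal(T3) -> count=0 queue=[T1] holders={T2}
Step 9: wait(T3) -> count=0 queue=[T1,T3] holders={T2}
Step 10: signal(T2) -> count=0 queue=[T3] holders={T1}
Step 11: signal(T1) -> count=0 queue=[] holders={T3}
Step 12: wait(T2) -> count=0 queue=[T2] holders={T3}
Step 13: signal(T3) -> count=0 queue=[] holders={T2}
Step 14: wait(T1) -> count=0 queue=[T1] holders={T2}
Step 15: wait(T3) -> count=0 queue=[T1,T3] holders={T2}
Step 16: signal(T2) -> count=0 queue=[T3] holders={T1}
Step 17: wait(T2) -> count=0 queue=[T3,T2] holders={T1}
Step 18: signal(T1) -> count=0 queue=[T2] holders={T3}
Step 19: signal(T3) -> count=0 queue=[] holders={T2}
Step 20: signal(T2) -> count=1 queue=[] holders={none}
Final holders: {none} -> 0 thread(s)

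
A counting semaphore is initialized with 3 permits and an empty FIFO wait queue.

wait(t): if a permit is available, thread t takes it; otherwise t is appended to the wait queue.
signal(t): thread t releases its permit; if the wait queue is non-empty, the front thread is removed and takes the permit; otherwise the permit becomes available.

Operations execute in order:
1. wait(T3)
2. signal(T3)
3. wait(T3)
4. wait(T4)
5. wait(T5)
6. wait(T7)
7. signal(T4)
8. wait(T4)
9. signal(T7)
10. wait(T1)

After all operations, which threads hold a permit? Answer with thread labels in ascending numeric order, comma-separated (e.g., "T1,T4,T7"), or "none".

Step 1: wait(T3) -> count=2 queue=[] holders={T3}
Step 2: signal(T3) -> count=3 queue=[] holders={none}
Step 3: wait(T3) -> count=2 queue=[] holders={T3}
Step 4: wait(T4) -> count=1 queue=[] holders={T3,T4}
Step 5: wait(T5) -> count=0 queue=[] holders={T3,T4,T5}
Step 6: wait(T7) -> count=0 queue=[T7] holders={T3,T4,T5}
Step 7: signal(T4) -> count=0 queue=[] holders={T3,T5,T7}
Step 8: wait(T4) -> count=0 queue=[T4] holders={T3,T5,T7}
Step 9: signal(T7) -> count=0 queue=[] holders={T3,T4,T5}
Step 10: wait(T1) -> count=0 queue=[T1] holders={T3,T4,T5}
Final holders: T3,T4,T5

Answer: T3,T4,T5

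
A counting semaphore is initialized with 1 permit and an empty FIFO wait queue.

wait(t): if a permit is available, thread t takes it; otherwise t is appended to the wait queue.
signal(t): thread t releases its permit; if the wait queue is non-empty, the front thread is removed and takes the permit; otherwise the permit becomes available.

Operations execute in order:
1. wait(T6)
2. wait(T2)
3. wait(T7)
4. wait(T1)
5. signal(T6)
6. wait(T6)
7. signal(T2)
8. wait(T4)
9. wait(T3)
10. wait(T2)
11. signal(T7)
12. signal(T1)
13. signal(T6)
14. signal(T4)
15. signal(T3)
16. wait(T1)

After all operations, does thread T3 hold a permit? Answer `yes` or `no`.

Answer: no

Derivation:
Step 1: wait(T6) -> count=0 queue=[] holders={T6}
Step 2: wait(T2) -> count=0 queue=[T2] holders={T6}
Step 3: wait(T7) -> count=0 queue=[T2,T7] holders={T6}
Step 4: wait(T1) -> count=0 queue=[T2,T7,T1] holders={T6}
Step 5: signal(T6) -> count=0 queue=[T7,T1] holders={T2}
Step 6: wait(T6) -> count=0 queue=[T7,T1,T6] holders={T2}
Step 7: signal(T2) -> count=0 queue=[T1,T6] holders={T7}
Step 8: wait(T4) -> count=0 queue=[T1,T6,T4] holders={T7}
Step 9: wait(T3) -> count=0 queue=[T1,T6,T4,T3] holders={T7}
Step 10: wait(T2) -> count=0 queue=[T1,T6,T4,T3,T2] holders={T7}
Step 11: signal(T7) -> count=0 queue=[T6,T4,T3,T2] holders={T1}
Step 12: signal(T1) -> count=0 queue=[T4,T3,T2] holders={T6}
Step 13: signal(T6) -> count=0 queue=[T3,T2] holders={T4}
Step 14: signal(T4) -> count=0 queue=[T2] holders={T3}
Step 15: signal(T3) -> count=0 queue=[] holders={T2}
Step 16: wait(T1) -> count=0 queue=[T1] holders={T2}
Final holders: {T2} -> T3 not in holders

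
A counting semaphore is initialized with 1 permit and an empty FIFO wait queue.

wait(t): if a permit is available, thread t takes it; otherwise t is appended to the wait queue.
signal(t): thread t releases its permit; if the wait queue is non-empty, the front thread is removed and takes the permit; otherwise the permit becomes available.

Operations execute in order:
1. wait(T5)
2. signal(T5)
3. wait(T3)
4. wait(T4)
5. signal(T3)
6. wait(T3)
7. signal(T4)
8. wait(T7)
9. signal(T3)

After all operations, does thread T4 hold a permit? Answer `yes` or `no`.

Step 1: wait(T5) -> count=0 queue=[] holders={T5}
Step 2: signal(T5) -> count=1 queue=[] holders={none}
Step 3: wait(T3) -> count=0 queue=[] holders={T3}
Step 4: wait(T4) -> count=0 queue=[T4] holders={T3}
Step 5: signal(T3) -> count=0 queue=[] holders={T4}
Step 6: wait(T3) -> count=0 queue=[T3] holders={T4}
Step 7: signal(T4) -> count=0 queue=[] holders={T3}
Step 8: wait(T7) -> count=0 queue=[T7] holders={T3}
Step 9: signal(T3) -> count=0 queue=[] holders={T7}
Final holders: {T7} -> T4 not in holders

Answer: no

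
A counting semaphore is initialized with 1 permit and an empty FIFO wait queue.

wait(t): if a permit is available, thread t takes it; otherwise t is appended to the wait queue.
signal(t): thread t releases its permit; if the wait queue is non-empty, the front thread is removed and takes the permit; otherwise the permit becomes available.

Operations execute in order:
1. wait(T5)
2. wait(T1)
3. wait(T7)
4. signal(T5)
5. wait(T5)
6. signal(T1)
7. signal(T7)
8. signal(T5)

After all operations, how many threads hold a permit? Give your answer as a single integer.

Step 1: wait(T5) -> count=0 queue=[] holders={T5}
Step 2: wait(T1) -> count=0 queue=[T1] holders={T5}
Step 3: wait(T7) -> count=0 queue=[T1,T7] holders={T5}
Step 4: signal(T5) -> count=0 queue=[T7] holders={T1}
Step 5: wait(T5) -> count=0 queue=[T7,T5] holders={T1}
Step 6: signal(T1) -> count=0 queue=[T5] holders={T7}
Step 7: signal(T7) -> count=0 queue=[] holders={T5}
Step 8: signal(T5) -> count=1 queue=[] holders={none}
Final holders: {none} -> 0 thread(s)

Answer: 0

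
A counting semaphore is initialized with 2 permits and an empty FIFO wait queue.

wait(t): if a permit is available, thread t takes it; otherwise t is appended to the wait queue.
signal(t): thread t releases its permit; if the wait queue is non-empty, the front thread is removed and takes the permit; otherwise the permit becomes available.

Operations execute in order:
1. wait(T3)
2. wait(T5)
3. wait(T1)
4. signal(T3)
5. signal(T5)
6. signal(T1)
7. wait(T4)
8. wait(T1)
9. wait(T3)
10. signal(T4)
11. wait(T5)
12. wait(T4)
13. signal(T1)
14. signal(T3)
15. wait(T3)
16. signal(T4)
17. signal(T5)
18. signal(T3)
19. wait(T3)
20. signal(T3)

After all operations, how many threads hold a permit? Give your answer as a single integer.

Step 1: wait(T3) -> count=1 queue=[] holders={T3}
Step 2: wait(T5) -> count=0 queue=[] holders={T3,T5}
Step 3: wait(T1) -> count=0 queue=[T1] holders={T3,T5}
Step 4: signal(T3) -> count=0 queue=[] holders={T1,T5}
Step 5: signal(T5) -> count=1 queue=[] holders={T1}
Step 6: signal(T1) -> count=2 queue=[] holders={none}
Step 7: wait(T4) -> count=1 queue=[] holders={T4}
Step 8: wait(T1) -> count=0 queue=[] holders={T1,T4}
Step 9: wait(T3) -> count=0 queue=[T3] holders={T1,T4}
Step 10: signal(T4) -> count=0 queue=[] holders={T1,T3}
Step 11: wait(T5) -> count=0 queue=[T5] holders={T1,T3}
Step 12: wait(T4) -> count=0 queue=[T5,T4] holders={T1,T3}
Step 13: signal(T1) -> count=0 queue=[T4] holders={T3,T5}
Step 14: signal(T3) -> count=0 queue=[] holders={T4,T5}
Step 15: wait(T3) -> count=0 queue=[T3] holders={T4,T5}
Step 16: signal(T4) -> count=0 queue=[] holders={T3,T5}
Step 17: signal(T5) -> count=1 queue=[] holders={T3}
Step 18: signal(T3) -> count=2 queue=[] holders={none}
Step 19: wait(T3) -> count=1 queue=[] holders={T3}
Step 20: signal(T3) -> count=2 queue=[] holders={none}
Final holders: {none} -> 0 thread(s)

Answer: 0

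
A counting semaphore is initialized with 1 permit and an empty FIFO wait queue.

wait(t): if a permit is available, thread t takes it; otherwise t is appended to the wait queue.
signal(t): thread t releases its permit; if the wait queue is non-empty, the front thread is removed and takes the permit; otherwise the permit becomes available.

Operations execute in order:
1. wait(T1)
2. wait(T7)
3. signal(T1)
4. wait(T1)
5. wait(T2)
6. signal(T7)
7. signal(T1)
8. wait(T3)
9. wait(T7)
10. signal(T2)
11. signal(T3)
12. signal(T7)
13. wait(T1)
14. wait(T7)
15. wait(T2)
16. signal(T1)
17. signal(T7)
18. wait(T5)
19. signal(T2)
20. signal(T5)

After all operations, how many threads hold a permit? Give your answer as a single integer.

Step 1: wait(T1) -> count=0 queue=[] holders={T1}
Step 2: wait(T7) -> count=0 queue=[T7] holders={T1}
Step 3: signal(T1) -> count=0 queue=[] holders={T7}
Step 4: wait(T1) -> count=0 queue=[T1] holders={T7}
Step 5: wait(T2) -> count=0 queue=[T1,T2] holders={T7}
Step 6: signal(T7) -> count=0 queue=[T2] holders={T1}
Step 7: signal(T1) -> count=0 queue=[] holders={T2}
Step 8: wait(T3) -> count=0 queue=[T3] holders={T2}
Step 9: wait(T7) -> count=0 queue=[T3,T7] holders={T2}
Step 10: signal(T2) -> count=0 queue=[T7] holders={T3}
Step 11: signal(T3) -> count=0 queue=[] holders={T7}
Step 12: signal(T7) -> count=1 queue=[] holders={none}
Step 13: wait(T1) -> count=0 queue=[] holders={T1}
Step 14: wait(T7) -> count=0 queue=[T7] holders={T1}
Step 15: wait(T2) -> count=0 queue=[T7,T2] holders={T1}
Step 16: signal(T1) -> count=0 queue=[T2] holders={T7}
Step 17: signal(T7) -> count=0 queue=[] holders={T2}
Step 18: wait(T5) -> count=0 queue=[T5] holders={T2}
Step 19: signal(T2) -> count=0 queue=[] holders={T5}
Step 20: signal(T5) -> count=1 queue=[] holders={none}
Final holders: {none} -> 0 thread(s)

Answer: 0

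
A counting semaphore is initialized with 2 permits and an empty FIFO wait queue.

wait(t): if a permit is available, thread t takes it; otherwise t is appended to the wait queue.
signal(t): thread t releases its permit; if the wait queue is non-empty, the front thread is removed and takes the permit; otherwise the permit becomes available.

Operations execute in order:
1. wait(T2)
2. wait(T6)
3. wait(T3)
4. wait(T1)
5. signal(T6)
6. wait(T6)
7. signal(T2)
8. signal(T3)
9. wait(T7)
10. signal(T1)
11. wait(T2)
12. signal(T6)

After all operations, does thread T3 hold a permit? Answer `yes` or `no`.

Answer: no

Derivation:
Step 1: wait(T2) -> count=1 queue=[] holders={T2}
Step 2: wait(T6) -> count=0 queue=[] holders={T2,T6}
Step 3: wait(T3) -> count=0 queue=[T3] holders={T2,T6}
Step 4: wait(T1) -> count=0 queue=[T3,T1] holders={T2,T6}
Step 5: signal(T6) -> count=0 queue=[T1] holders={T2,T3}
Step 6: wait(T6) -> count=0 queue=[T1,T6] holders={T2,T3}
Step 7: signal(T2) -> count=0 queue=[T6] holders={T1,T3}
Step 8: signal(T3) -> count=0 queue=[] holders={T1,T6}
Step 9: wait(T7) -> count=0 queue=[T7] holders={T1,T6}
Step 10: signal(T1) -> count=0 queue=[] holders={T6,T7}
Step 11: wait(T2) -> count=0 queue=[T2] holders={T6,T7}
Step 12: signal(T6) -> count=0 queue=[] holders={T2,T7}
Final holders: {T2,T7} -> T3 not in holders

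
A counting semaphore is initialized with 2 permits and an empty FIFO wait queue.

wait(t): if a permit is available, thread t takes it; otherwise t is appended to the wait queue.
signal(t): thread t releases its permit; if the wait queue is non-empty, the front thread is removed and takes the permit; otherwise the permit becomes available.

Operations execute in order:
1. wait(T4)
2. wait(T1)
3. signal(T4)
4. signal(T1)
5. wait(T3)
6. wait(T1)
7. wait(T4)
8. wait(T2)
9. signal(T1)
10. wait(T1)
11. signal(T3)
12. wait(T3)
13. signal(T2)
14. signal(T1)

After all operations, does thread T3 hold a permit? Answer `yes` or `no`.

Step 1: wait(T4) -> count=1 queue=[] holders={T4}
Step 2: wait(T1) -> count=0 queue=[] holders={T1,T4}
Step 3: signal(T4) -> count=1 queue=[] holders={T1}
Step 4: signal(T1) -> count=2 queue=[] holders={none}
Step 5: wait(T3) -> count=1 queue=[] holders={T3}
Step 6: wait(T1) -> count=0 queue=[] holders={T1,T3}
Step 7: wait(T4) -> count=0 queue=[T4] holders={T1,T3}
Step 8: wait(T2) -> count=0 queue=[T4,T2] holders={T1,T3}
Step 9: signal(T1) -> count=0 queue=[T2] holders={T3,T4}
Step 10: wait(T1) -> count=0 queue=[T2,T1] holders={T3,T4}
Step 11: signal(T3) -> count=0 queue=[T1] holders={T2,T4}
Step 12: wait(T3) -> count=0 queue=[T1,T3] holders={T2,T4}
Step 13: signal(T2) -> count=0 queue=[T3] holders={T1,T4}
Step 14: signal(T1) -> count=0 queue=[] holders={T3,T4}
Final holders: {T3,T4} -> T3 in holders

Answer: yes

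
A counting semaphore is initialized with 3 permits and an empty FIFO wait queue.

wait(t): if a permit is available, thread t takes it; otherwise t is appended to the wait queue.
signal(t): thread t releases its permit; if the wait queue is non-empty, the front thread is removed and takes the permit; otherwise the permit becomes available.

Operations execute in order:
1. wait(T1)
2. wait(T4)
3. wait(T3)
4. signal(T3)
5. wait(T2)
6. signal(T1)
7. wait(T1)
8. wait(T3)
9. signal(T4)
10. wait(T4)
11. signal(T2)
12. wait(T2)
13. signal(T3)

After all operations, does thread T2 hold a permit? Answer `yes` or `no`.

Answer: yes

Derivation:
Step 1: wait(T1) -> count=2 queue=[] holders={T1}
Step 2: wait(T4) -> count=1 queue=[] holders={T1,T4}
Step 3: wait(T3) -> count=0 queue=[] holders={T1,T3,T4}
Step 4: signal(T3) -> count=1 queue=[] holders={T1,T4}
Step 5: wait(T2) -> count=0 queue=[] holders={T1,T2,T4}
Step 6: signal(T1) -> count=1 queue=[] holders={T2,T4}
Step 7: wait(T1) -> count=0 queue=[] holders={T1,T2,T4}
Step 8: wait(T3) -> count=0 queue=[T3] holders={T1,T2,T4}
Step 9: signal(T4) -> count=0 queue=[] holders={T1,T2,T3}
Step 10: wait(T4) -> count=0 queue=[T4] holders={T1,T2,T3}
Step 11: signal(T2) -> count=0 queue=[] holders={T1,T3,T4}
Step 12: wait(T2) -> count=0 queue=[T2] holders={T1,T3,T4}
Step 13: signal(T3) -> count=0 queue=[] holders={T1,T2,T4}
Final holders: {T1,T2,T4} -> T2 in holders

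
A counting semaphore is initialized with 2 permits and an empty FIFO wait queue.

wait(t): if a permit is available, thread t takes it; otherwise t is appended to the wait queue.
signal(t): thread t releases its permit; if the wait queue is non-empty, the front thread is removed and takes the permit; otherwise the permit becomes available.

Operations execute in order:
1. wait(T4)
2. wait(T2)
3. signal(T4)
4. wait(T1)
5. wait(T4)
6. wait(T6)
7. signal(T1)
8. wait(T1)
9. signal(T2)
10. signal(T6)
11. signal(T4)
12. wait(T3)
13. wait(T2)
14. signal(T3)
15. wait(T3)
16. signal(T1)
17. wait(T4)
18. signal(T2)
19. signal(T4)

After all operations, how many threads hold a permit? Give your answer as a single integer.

Step 1: wait(T4) -> count=1 queue=[] holders={T4}
Step 2: wait(T2) -> count=0 queue=[] holders={T2,T4}
Step 3: signal(T4) -> count=1 queue=[] holders={T2}
Step 4: wait(T1) -> count=0 queue=[] holders={T1,T2}
Step 5: wait(T4) -> count=0 queue=[T4] holders={T1,T2}
Step 6: wait(T6) -> count=0 queue=[T4,T6] holders={T1,T2}
Step 7: signal(T1) -> count=0 queue=[T6] holders={T2,T4}
Step 8: wait(T1) -> count=0 queue=[T6,T1] holders={T2,T4}
Step 9: signal(T2) -> count=0 queue=[T1] holders={T4,T6}
Step 10: signal(T6) -> count=0 queue=[] holders={T1,T4}
Step 11: signal(T4) -> count=1 queue=[] holders={T1}
Step 12: wait(T3) -> count=0 queue=[] holders={T1,T3}
Step 13: wait(T2) -> count=0 queue=[T2] holders={T1,T3}
Step 14: signal(T3) -> count=0 queue=[] holders={T1,T2}
Step 15: wait(T3) -> count=0 queue=[T3] holders={T1,T2}
Step 16: signal(T1) -> count=0 queue=[] holders={T2,T3}
Step 17: wait(T4) -> count=0 queue=[T4] holders={T2,T3}
Step 18: signal(T2) -> count=0 queue=[] holders={T3,T4}
Step 19: signal(T4) -> count=1 queue=[] holders={T3}
Final holders: {T3} -> 1 thread(s)

Answer: 1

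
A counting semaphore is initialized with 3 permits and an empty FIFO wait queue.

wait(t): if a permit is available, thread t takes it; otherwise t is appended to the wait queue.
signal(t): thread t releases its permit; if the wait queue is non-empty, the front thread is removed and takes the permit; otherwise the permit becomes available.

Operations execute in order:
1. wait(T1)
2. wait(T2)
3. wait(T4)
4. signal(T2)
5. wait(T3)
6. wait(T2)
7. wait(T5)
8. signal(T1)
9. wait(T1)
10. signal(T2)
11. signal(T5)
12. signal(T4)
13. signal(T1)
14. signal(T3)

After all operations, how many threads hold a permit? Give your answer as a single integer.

Step 1: wait(T1) -> count=2 queue=[] holders={T1}
Step 2: wait(T2) -> count=1 queue=[] holders={T1,T2}
Step 3: wait(T4) -> count=0 queue=[] holders={T1,T2,T4}
Step 4: signal(T2) -> count=1 queue=[] holders={T1,T4}
Step 5: wait(T3) -> count=0 queue=[] holders={T1,T3,T4}
Step 6: wait(T2) -> count=0 queue=[T2] holders={T1,T3,T4}
Step 7: wait(T5) -> count=0 queue=[T2,T5] holders={T1,T3,T4}
Step 8: signal(T1) -> count=0 queue=[T5] holders={T2,T3,T4}
Step 9: wait(T1) -> count=0 queue=[T5,T1] holders={T2,T3,T4}
Step 10: signal(T2) -> count=0 queue=[T1] holders={T3,T4,T5}
Step 11: signal(T5) -> count=0 queue=[] holders={T1,T3,T4}
Step 12: signal(T4) -> count=1 queue=[] holders={T1,T3}
Step 13: signal(T1) -> count=2 queue=[] holders={T3}
Step 14: signal(T3) -> count=3 queue=[] holders={none}
Final holders: {none} -> 0 thread(s)

Answer: 0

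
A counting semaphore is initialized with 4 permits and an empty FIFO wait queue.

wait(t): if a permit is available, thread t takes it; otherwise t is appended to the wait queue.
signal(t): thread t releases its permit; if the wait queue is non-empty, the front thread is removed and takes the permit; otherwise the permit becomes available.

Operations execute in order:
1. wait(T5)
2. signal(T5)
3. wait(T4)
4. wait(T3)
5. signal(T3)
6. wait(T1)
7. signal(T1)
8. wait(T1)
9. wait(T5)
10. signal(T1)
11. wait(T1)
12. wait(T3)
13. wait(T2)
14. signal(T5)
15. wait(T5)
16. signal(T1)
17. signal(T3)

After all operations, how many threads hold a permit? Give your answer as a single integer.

Answer: 3

Derivation:
Step 1: wait(T5) -> count=3 queue=[] holders={T5}
Step 2: signal(T5) -> count=4 queue=[] holders={none}
Step 3: wait(T4) -> count=3 queue=[] holders={T4}
Step 4: wait(T3) -> count=2 queue=[] holders={T3,T4}
Step 5: signal(T3) -> count=3 queue=[] holders={T4}
Step 6: wait(T1) -> count=2 queue=[] holders={T1,T4}
Step 7: signal(T1) -> count=3 queue=[] holders={T4}
Step 8: wait(T1) -> count=2 queue=[] holders={T1,T4}
Step 9: wait(T5) -> count=1 queue=[] holders={T1,T4,T5}
Step 10: signal(T1) -> count=2 queue=[] holders={T4,T5}
Step 11: wait(T1) -> count=1 queue=[] holders={T1,T4,T5}
Step 12: wait(T3) -> count=0 queue=[] holders={T1,T3,T4,T5}
Step 13: wait(T2) -> count=0 queue=[T2] holders={T1,T3,T4,T5}
Step 14: signal(T5) -> count=0 queue=[] holders={T1,T2,T3,T4}
Step 15: wait(T5) -> count=0 queue=[T5] holders={T1,T2,T3,T4}
Step 16: signal(T1) -> count=0 queue=[] holders={T2,T3,T4,T5}
Step 17: signal(T3) -> count=1 queue=[] holders={T2,T4,T5}
Final holders: {T2,T4,T5} -> 3 thread(s)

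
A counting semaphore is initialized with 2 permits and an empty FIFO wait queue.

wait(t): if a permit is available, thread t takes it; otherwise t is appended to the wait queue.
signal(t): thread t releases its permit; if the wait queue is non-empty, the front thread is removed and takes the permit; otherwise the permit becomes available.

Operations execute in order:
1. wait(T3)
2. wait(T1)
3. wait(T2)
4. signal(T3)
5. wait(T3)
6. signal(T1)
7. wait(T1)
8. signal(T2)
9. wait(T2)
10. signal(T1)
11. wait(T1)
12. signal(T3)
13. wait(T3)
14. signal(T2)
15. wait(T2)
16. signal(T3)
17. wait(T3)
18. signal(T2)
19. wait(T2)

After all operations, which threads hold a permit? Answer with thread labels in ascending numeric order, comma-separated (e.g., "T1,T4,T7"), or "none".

Answer: T1,T3

Derivation:
Step 1: wait(T3) -> count=1 queue=[] holders={T3}
Step 2: wait(T1) -> count=0 queue=[] holders={T1,T3}
Step 3: wait(T2) -> count=0 queue=[T2] holders={T1,T3}
Step 4: signal(T3) -> count=0 queue=[] holders={T1,T2}
Step 5: wait(T3) -> count=0 queue=[T3] holders={T1,T2}
Step 6: signal(T1) -> count=0 queue=[] holders={T2,T3}
Step 7: wait(T1) -> count=0 queue=[T1] holders={T2,T3}
Step 8: signal(T2) -> count=0 queue=[] holders={T1,T3}
Step 9: wait(T2) -> count=0 queue=[T2] holders={T1,T3}
Step 10: signal(T1) -> count=0 queue=[] holders={T2,T3}
Step 11: wait(T1) -> count=0 queue=[T1] holders={T2,T3}
Step 12: signal(T3) -> count=0 queue=[] holders={T1,T2}
Step 13: wait(T3) -> count=0 queue=[T3] holders={T1,T2}
Step 14: signal(T2) -> count=0 queue=[] holders={T1,T3}
Step 15: wait(T2) -> count=0 queue=[T2] holders={T1,T3}
Step 16: signal(T3) -> count=0 queue=[] holders={T1,T2}
Step 17: wait(T3) -> count=0 queue=[T3] holders={T1,T2}
Step 18: signal(T2) -> count=0 queue=[] holders={T1,T3}
Step 19: wait(T2) -> count=0 queue=[T2] holders={T1,T3}
Final holders: T1,T3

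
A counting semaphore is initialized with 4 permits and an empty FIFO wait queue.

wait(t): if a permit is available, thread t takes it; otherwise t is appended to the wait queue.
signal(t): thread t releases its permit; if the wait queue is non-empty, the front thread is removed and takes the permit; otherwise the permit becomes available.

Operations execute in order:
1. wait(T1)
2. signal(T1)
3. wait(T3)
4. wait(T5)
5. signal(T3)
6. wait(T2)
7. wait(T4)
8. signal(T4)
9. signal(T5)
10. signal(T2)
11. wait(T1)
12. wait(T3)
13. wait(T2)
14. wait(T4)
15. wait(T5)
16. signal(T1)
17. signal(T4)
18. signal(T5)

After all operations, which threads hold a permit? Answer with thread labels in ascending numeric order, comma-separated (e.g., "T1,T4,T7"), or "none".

Step 1: wait(T1) -> count=3 queue=[] holders={T1}
Step 2: signal(T1) -> count=4 queue=[] holders={none}
Step 3: wait(T3) -> count=3 queue=[] holders={T3}
Step 4: wait(T5) -> count=2 queue=[] holders={T3,T5}
Step 5: signal(T3) -> count=3 queue=[] holders={T5}
Step 6: wait(T2) -> count=2 queue=[] holders={T2,T5}
Step 7: wait(T4) -> count=1 queue=[] holders={T2,T4,T5}
Step 8: signal(T4) -> count=2 queue=[] holders={T2,T5}
Step 9: signal(T5) -> count=3 queue=[] holders={T2}
Step 10: signal(T2) -> count=4 queue=[] holders={none}
Step 11: wait(T1) -> count=3 queue=[] holders={T1}
Step 12: wait(T3) -> count=2 queue=[] holders={T1,T3}
Step 13: wait(T2) -> count=1 queue=[] holders={T1,T2,T3}
Step 14: wait(T4) -> count=0 queue=[] holders={T1,T2,T3,T4}
Step 15: wait(T5) -> count=0 queue=[T5] holders={T1,T2,T3,T4}
Step 16: signal(T1) -> count=0 queue=[] holders={T2,T3,T4,T5}
Step 17: signal(T4) -> count=1 queue=[] holders={T2,T3,T5}
Step 18: signal(T5) -> count=2 queue=[] holders={T2,T3}
Final holders: T2,T3

Answer: T2,T3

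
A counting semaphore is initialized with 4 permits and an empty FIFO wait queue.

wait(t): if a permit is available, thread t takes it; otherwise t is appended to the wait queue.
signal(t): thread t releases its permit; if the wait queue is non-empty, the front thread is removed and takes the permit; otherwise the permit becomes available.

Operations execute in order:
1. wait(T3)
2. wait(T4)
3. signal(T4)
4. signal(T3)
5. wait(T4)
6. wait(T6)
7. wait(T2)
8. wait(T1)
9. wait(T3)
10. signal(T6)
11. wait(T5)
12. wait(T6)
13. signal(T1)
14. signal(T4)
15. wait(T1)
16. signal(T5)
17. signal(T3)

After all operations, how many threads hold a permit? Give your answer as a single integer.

Step 1: wait(T3) -> count=3 queue=[] holders={T3}
Step 2: wait(T4) -> count=2 queue=[] holders={T3,T4}
Step 3: signal(T4) -> count=3 queue=[] holders={T3}
Step 4: signal(T3) -> count=4 queue=[] holders={none}
Step 5: wait(T4) -> count=3 queue=[] holders={T4}
Step 6: wait(T6) -> count=2 queue=[] holders={T4,T6}
Step 7: wait(T2) -> count=1 queue=[] holders={T2,T4,T6}
Step 8: wait(T1) -> count=0 queue=[] holders={T1,T2,T4,T6}
Step 9: wait(T3) -> count=0 queue=[T3] holders={T1,T2,T4,T6}
Step 10: signal(T6) -> count=0 queue=[] holders={T1,T2,T3,T4}
Step 11: wait(T5) -> count=0 queue=[T5] holders={T1,T2,T3,T4}
Step 12: wait(T6) -> count=0 queue=[T5,T6] holders={T1,T2,T3,T4}
Step 13: signal(T1) -> count=0 queue=[T6] holders={T2,T3,T4,T5}
Step 14: signal(T4) -> count=0 queue=[] holders={T2,T3,T5,T6}
Step 15: wait(T1) -> count=0 queue=[T1] holders={T2,T3,T5,T6}
Step 16: signal(T5) -> count=0 queue=[] holders={T1,T2,T3,T6}
Step 17: signal(T3) -> count=1 queue=[] holders={T1,T2,T6}
Final holders: {T1,T2,T6} -> 3 thread(s)

Answer: 3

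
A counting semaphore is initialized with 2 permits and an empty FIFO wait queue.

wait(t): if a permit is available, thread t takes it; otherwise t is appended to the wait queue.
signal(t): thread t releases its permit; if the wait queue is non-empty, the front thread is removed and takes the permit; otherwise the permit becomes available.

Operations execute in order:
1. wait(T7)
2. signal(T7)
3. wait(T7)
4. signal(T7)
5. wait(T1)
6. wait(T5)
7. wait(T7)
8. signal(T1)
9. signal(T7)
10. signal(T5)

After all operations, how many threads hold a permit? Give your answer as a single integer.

Answer: 0

Derivation:
Step 1: wait(T7) -> count=1 queue=[] holders={T7}
Step 2: signal(T7) -> count=2 queue=[] holders={none}
Step 3: wait(T7) -> count=1 queue=[] holders={T7}
Step 4: signal(T7) -> count=2 queue=[] holders={none}
Step 5: wait(T1) -> count=1 queue=[] holders={T1}
Step 6: wait(T5) -> count=0 queue=[] holders={T1,T5}
Step 7: wait(T7) -> count=0 queue=[T7] holders={T1,T5}
Step 8: signal(T1) -> count=0 queue=[] holders={T5,T7}
Step 9: signal(T7) -> count=1 queue=[] holders={T5}
Step 10: signal(T5) -> count=2 queue=[] holders={none}
Final holders: {none} -> 0 thread(s)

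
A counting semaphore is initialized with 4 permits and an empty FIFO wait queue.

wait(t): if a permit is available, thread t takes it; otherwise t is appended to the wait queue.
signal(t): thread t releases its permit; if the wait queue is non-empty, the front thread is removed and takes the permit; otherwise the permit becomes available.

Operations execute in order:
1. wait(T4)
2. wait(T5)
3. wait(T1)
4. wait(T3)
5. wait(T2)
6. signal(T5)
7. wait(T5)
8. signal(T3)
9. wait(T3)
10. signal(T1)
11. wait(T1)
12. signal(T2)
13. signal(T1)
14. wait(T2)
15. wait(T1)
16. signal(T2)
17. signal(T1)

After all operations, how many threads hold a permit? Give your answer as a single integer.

Step 1: wait(T4) -> count=3 queue=[] holders={T4}
Step 2: wait(T5) -> count=2 queue=[] holders={T4,T5}
Step 3: wait(T1) -> count=1 queue=[] holders={T1,T4,T5}
Step 4: wait(T3) -> count=0 queue=[] holders={T1,T3,T4,T5}
Step 5: wait(T2) -> count=0 queue=[T2] holders={T1,T3,T4,T5}
Step 6: signal(T5) -> count=0 queue=[] holders={T1,T2,T3,T4}
Step 7: wait(T5) -> count=0 queue=[T5] holders={T1,T2,T3,T4}
Step 8: signal(T3) -> count=0 queue=[] holders={T1,T2,T4,T5}
Step 9: wait(T3) -> count=0 queue=[T3] holders={T1,T2,T4,T5}
Step 10: signal(T1) -> count=0 queue=[] holders={T2,T3,T4,T5}
Step 11: wait(T1) -> count=0 queue=[T1] holders={T2,T3,T4,T5}
Step 12: signal(T2) -> count=0 queue=[] holders={T1,T3,T4,T5}
Step 13: signal(T1) -> count=1 queue=[] holders={T3,T4,T5}
Step 14: wait(T2) -> count=0 queue=[] holders={T2,T3,T4,T5}
Step 15: wait(T1) -> count=0 queue=[T1] holders={T2,T3,T4,T5}
Step 16: signal(T2) -> count=0 queue=[] holders={T1,T3,T4,T5}
Step 17: signal(T1) -> count=1 queue=[] holders={T3,T4,T5}
Final holders: {T3,T4,T5} -> 3 thread(s)

Answer: 3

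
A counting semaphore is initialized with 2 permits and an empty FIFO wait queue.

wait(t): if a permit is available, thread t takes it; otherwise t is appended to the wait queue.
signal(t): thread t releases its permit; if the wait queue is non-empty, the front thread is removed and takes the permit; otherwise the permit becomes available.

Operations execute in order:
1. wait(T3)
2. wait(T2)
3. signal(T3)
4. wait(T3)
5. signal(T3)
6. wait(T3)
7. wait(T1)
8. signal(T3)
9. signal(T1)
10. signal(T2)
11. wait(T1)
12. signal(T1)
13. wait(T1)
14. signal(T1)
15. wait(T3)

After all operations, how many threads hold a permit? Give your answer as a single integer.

Answer: 1

Derivation:
Step 1: wait(T3) -> count=1 queue=[] holders={T3}
Step 2: wait(T2) -> count=0 queue=[] holders={T2,T3}
Step 3: signal(T3) -> count=1 queue=[] holders={T2}
Step 4: wait(T3) -> count=0 queue=[] holders={T2,T3}
Step 5: signal(T3) -> count=1 queue=[] holders={T2}
Step 6: wait(T3) -> count=0 queue=[] holders={T2,T3}
Step 7: wait(T1) -> count=0 queue=[T1] holders={T2,T3}
Step 8: signal(T3) -> count=0 queue=[] holders={T1,T2}
Step 9: signal(T1) -> count=1 queue=[] holders={T2}
Step 10: signal(T2) -> count=2 queue=[] holders={none}
Step 11: wait(T1) -> count=1 queue=[] holders={T1}
Step 12: signal(T1) -> count=2 queue=[] holders={none}
Step 13: wait(T1) -> count=1 queue=[] holders={T1}
Step 14: signal(T1) -> count=2 queue=[] holders={none}
Step 15: wait(T3) -> count=1 queue=[] holders={T3}
Final holders: {T3} -> 1 thread(s)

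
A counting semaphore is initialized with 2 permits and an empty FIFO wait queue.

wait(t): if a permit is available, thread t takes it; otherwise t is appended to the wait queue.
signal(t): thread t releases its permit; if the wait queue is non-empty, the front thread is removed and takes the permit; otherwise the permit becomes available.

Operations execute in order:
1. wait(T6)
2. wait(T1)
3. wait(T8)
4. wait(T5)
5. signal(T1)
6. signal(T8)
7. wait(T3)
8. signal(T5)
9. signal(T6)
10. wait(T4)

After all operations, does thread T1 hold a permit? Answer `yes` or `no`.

Step 1: wait(T6) -> count=1 queue=[] holders={T6}
Step 2: wait(T1) -> count=0 queue=[] holders={T1,T6}
Step 3: wait(T8) -> count=0 queue=[T8] holders={T1,T6}
Step 4: wait(T5) -> count=0 queue=[T8,T5] holders={T1,T6}
Step 5: signal(T1) -> count=0 queue=[T5] holders={T6,T8}
Step 6: signal(T8) -> count=0 queue=[] holders={T5,T6}
Step 7: wait(T3) -> count=0 queue=[T3] holders={T5,T6}
Step 8: signal(T5) -> count=0 queue=[] holders={T3,T6}
Step 9: signal(T6) -> count=1 queue=[] holders={T3}
Step 10: wait(T4) -> count=0 queue=[] holders={T3,T4}
Final holders: {T3,T4} -> T1 not in holders

Answer: no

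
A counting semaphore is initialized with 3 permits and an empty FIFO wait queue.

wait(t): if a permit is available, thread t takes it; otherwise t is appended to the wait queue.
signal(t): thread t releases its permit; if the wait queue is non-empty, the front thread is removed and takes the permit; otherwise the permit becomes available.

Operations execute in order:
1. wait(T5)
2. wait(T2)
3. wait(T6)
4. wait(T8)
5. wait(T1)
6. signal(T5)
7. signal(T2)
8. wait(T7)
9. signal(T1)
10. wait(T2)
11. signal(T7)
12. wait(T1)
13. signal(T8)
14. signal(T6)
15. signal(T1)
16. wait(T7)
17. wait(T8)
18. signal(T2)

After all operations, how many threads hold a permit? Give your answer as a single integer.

Step 1: wait(T5) -> count=2 queue=[] holders={T5}
Step 2: wait(T2) -> count=1 queue=[] holders={T2,T5}
Step 3: wait(T6) -> count=0 queue=[] holders={T2,T5,T6}
Step 4: wait(T8) -> count=0 queue=[T8] holders={T2,T5,T6}
Step 5: wait(T1) -> count=0 queue=[T8,T1] holders={T2,T5,T6}
Step 6: signal(T5) -> count=0 queue=[T1] holders={T2,T6,T8}
Step 7: signal(T2) -> count=0 queue=[] holders={T1,T6,T8}
Step 8: wait(T7) -> count=0 queue=[T7] holders={T1,T6,T8}
Step 9: signal(T1) -> count=0 queue=[] holders={T6,T7,T8}
Step 10: wait(T2) -> count=0 queue=[T2] holders={T6,T7,T8}
Step 11: signal(T7) -> count=0 queue=[] holders={T2,T6,T8}
Step 12: wait(T1) -> count=0 queue=[T1] holders={T2,T6,T8}
Step 13: signal(T8) -> count=0 queue=[] holders={T1,T2,T6}
Step 14: signal(T6) -> count=1 queue=[] holders={T1,T2}
Step 15: signal(T1) -> count=2 queue=[] holders={T2}
Step 16: wait(T7) -> count=1 queue=[] holders={T2,T7}
Step 17: wait(T8) -> count=0 queue=[] holders={T2,T7,T8}
Step 18: signal(T2) -> count=1 queue=[] holders={T7,T8}
Final holders: {T7,T8} -> 2 thread(s)

Answer: 2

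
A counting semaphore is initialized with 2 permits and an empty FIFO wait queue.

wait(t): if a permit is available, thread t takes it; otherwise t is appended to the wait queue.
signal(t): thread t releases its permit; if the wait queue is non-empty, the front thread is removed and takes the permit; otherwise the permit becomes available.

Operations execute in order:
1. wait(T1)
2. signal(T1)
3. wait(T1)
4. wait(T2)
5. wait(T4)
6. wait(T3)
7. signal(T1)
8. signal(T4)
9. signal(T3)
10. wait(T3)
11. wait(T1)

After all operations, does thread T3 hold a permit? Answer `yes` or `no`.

Step 1: wait(T1) -> count=1 queue=[] holders={T1}
Step 2: signal(T1) -> count=2 queue=[] holders={none}
Step 3: wait(T1) -> count=1 queue=[] holders={T1}
Step 4: wait(T2) -> count=0 queue=[] holders={T1,T2}
Step 5: wait(T4) -> count=0 queue=[T4] holders={T1,T2}
Step 6: wait(T3) -> count=0 queue=[T4,T3] holders={T1,T2}
Step 7: signal(T1) -> count=0 queue=[T3] holders={T2,T4}
Step 8: signal(T4) -> count=0 queue=[] holders={T2,T3}
Step 9: signal(T3) -> count=1 queue=[] holders={T2}
Step 10: wait(T3) -> count=0 queue=[] holders={T2,T3}
Step 11: wait(T1) -> count=0 queue=[T1] holders={T2,T3}
Final holders: {T2,T3} -> T3 in holders

Answer: yes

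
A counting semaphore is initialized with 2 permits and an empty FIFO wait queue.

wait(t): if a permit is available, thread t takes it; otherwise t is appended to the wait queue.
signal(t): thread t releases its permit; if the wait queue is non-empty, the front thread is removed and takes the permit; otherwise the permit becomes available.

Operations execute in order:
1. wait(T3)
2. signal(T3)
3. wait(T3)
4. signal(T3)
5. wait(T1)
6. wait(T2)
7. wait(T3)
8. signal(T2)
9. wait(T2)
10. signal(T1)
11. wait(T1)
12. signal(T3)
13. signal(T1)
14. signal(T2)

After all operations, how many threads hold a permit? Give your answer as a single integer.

Step 1: wait(T3) -> count=1 queue=[] holders={T3}
Step 2: signal(T3) -> count=2 queue=[] holders={none}
Step 3: wait(T3) -> count=1 queue=[] holders={T3}
Step 4: signal(T3) -> count=2 queue=[] holders={none}
Step 5: wait(T1) -> count=1 queue=[] holders={T1}
Step 6: wait(T2) -> count=0 queue=[] holders={T1,T2}
Step 7: wait(T3) -> count=0 queue=[T3] holders={T1,T2}
Step 8: signal(T2) -> count=0 queue=[] holders={T1,T3}
Step 9: wait(T2) -> count=0 queue=[T2] holders={T1,T3}
Step 10: signal(T1) -> count=0 queue=[] holders={T2,T3}
Step 11: wait(T1) -> count=0 queue=[T1] holders={T2,T3}
Step 12: signal(T3) -> count=0 queue=[] holders={T1,T2}
Step 13: signal(T1) -> count=1 queue=[] holders={T2}
Step 14: signal(T2) -> count=2 queue=[] holders={none}
Final holders: {none} -> 0 thread(s)

Answer: 0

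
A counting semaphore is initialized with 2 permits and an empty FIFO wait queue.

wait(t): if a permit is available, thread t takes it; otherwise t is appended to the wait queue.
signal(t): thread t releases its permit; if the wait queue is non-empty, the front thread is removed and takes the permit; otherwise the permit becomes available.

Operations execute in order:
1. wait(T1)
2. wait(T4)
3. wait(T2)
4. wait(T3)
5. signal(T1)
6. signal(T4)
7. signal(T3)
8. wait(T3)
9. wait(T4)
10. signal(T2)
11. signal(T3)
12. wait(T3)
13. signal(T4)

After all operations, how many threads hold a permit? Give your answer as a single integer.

Answer: 1

Derivation:
Step 1: wait(T1) -> count=1 queue=[] holders={T1}
Step 2: wait(T4) -> count=0 queue=[] holders={T1,T4}
Step 3: wait(T2) -> count=0 queue=[T2] holders={T1,T4}
Step 4: wait(T3) -> count=0 queue=[T2,T3] holders={T1,T4}
Step 5: signal(T1) -> count=0 queue=[T3] holders={T2,T4}
Step 6: signal(T4) -> count=0 queue=[] holders={T2,T3}
Step 7: signal(T3) -> count=1 queue=[] holders={T2}
Step 8: wait(T3) -> count=0 queue=[] holders={T2,T3}
Step 9: wait(T4) -> count=0 queue=[T4] holders={T2,T3}
Step 10: signal(T2) -> count=0 queue=[] holders={T3,T4}
Step 11: signal(T3) -> count=1 queue=[] holders={T4}
Step 12: wait(T3) -> count=0 queue=[] holders={T3,T4}
Step 13: signal(T4) -> count=1 queue=[] holders={T3}
Final holders: {T3} -> 1 thread(s)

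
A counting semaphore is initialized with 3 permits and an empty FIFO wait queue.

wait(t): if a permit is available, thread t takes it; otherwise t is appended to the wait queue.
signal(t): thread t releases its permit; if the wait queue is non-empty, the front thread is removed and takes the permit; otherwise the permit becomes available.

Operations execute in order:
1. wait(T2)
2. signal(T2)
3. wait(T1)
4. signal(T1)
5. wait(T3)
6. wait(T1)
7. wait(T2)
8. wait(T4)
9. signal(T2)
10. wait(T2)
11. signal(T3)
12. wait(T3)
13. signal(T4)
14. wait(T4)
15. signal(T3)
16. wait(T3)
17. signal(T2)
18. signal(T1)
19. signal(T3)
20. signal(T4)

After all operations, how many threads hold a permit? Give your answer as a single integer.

Step 1: wait(T2) -> count=2 queue=[] holders={T2}
Step 2: signal(T2) -> count=3 queue=[] holders={none}
Step 3: wait(T1) -> count=2 queue=[] holders={T1}
Step 4: signal(T1) -> count=3 queue=[] holders={none}
Step 5: wait(T3) -> count=2 queue=[] holders={T3}
Step 6: wait(T1) -> count=1 queue=[] holders={T1,T3}
Step 7: wait(T2) -> count=0 queue=[] holders={T1,T2,T3}
Step 8: wait(T4) -> count=0 queue=[T4] holders={T1,T2,T3}
Step 9: signal(T2) -> count=0 queue=[] holders={T1,T3,T4}
Step 10: wait(T2) -> count=0 queue=[T2] holders={T1,T3,T4}
Step 11: signal(T3) -> count=0 queue=[] holders={T1,T2,T4}
Step 12: wait(T3) -> count=0 queue=[T3] holders={T1,T2,T4}
Step 13: signal(T4) -> count=0 queue=[] holders={T1,T2,T3}
Step 14: wait(T4) -> count=0 queue=[T4] holders={T1,T2,T3}
Step 15: signal(T3) -> count=0 queue=[] holders={T1,T2,T4}
Step 16: wait(T3) -> count=0 queue=[T3] holders={T1,T2,T4}
Step 17: signal(T2) -> count=0 queue=[] holders={T1,T3,T4}
Step 18: signal(T1) -> count=1 queue=[] holders={T3,T4}
Step 19: signal(T3) -> count=2 queue=[] holders={T4}
Step 20: signal(T4) -> count=3 queue=[] holders={none}
Final holders: {none} -> 0 thread(s)

Answer: 0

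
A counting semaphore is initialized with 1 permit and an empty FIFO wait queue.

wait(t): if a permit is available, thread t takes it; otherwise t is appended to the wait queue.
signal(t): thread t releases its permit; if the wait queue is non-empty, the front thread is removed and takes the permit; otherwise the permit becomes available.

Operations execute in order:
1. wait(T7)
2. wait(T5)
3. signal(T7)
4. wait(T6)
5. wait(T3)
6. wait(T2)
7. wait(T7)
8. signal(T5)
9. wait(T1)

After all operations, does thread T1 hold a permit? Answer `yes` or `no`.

Answer: no

Derivation:
Step 1: wait(T7) -> count=0 queue=[] holders={T7}
Step 2: wait(T5) -> count=0 queue=[T5] holders={T7}
Step 3: signal(T7) -> count=0 queue=[] holders={T5}
Step 4: wait(T6) -> count=0 queue=[T6] holders={T5}
Step 5: wait(T3) -> count=0 queue=[T6,T3] holders={T5}
Step 6: wait(T2) -> count=0 queue=[T6,T3,T2] holders={T5}
Step 7: wait(T7) -> count=0 queue=[T6,T3,T2,T7] holders={T5}
Step 8: signal(T5) -> count=0 queue=[T3,T2,T7] holders={T6}
Step 9: wait(T1) -> count=0 queue=[T3,T2,T7,T1] holders={T6}
Final holders: {T6} -> T1 not in holders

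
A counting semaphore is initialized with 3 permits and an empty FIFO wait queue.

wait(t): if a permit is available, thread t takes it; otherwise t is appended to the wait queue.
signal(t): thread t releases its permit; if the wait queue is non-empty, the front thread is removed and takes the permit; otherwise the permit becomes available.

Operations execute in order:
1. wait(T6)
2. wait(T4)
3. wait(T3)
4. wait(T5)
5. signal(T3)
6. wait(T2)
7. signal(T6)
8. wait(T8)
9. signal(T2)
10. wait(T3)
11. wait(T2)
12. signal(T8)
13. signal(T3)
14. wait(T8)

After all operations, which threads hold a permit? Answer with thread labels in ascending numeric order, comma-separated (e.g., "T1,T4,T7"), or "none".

Step 1: wait(T6) -> count=2 queue=[] holders={T6}
Step 2: wait(T4) -> count=1 queue=[] holders={T4,T6}
Step 3: wait(T3) -> count=0 queue=[] holders={T3,T4,T6}
Step 4: wait(T5) -> count=0 queue=[T5] holders={T3,T4,T6}
Step 5: signal(T3) -> count=0 queue=[] holders={T4,T5,T6}
Step 6: wait(T2) -> count=0 queue=[T2] holders={T4,T5,T6}
Step 7: signal(T6) -> count=0 queue=[] holders={T2,T4,T5}
Step 8: wait(T8) -> count=0 queue=[T8] holders={T2,T4,T5}
Step 9: signal(T2) -> count=0 queue=[] holders={T4,T5,T8}
Step 10: wait(T3) -> count=0 queue=[T3] holders={T4,T5,T8}
Step 11: wait(T2) -> count=0 queue=[T3,T2] holders={T4,T5,T8}
Step 12: signal(T8) -> count=0 queue=[T2] holders={T3,T4,T5}
Step 13: signal(T3) -> count=0 queue=[] holders={T2,T4,T5}
Step 14: wait(T8) -> count=0 queue=[T8] holders={T2,T4,T5}
Final holders: T2,T4,T5

Answer: T2,T4,T5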